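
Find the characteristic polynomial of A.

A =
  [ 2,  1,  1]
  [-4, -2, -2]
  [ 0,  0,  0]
x^3

Expanding det(x·I − A) (e.g. by cofactor expansion or by noting that A is similar to its Jordan form J, which has the same characteristic polynomial as A) gives
  χ_A(x) = x^3
which factors as x^3. The eigenvalues (with algebraic multiplicities) are λ = 0 with multiplicity 3.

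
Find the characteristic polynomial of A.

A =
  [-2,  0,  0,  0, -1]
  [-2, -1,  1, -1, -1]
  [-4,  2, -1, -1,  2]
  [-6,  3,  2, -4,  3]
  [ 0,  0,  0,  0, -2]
x^5 + 10*x^4 + 40*x^3 + 80*x^2 + 80*x + 32

Expanding det(x·I − A) (e.g. by cofactor expansion or by noting that A is similar to its Jordan form J, which has the same characteristic polynomial as A) gives
  χ_A(x) = x^5 + 10*x^4 + 40*x^3 + 80*x^2 + 80*x + 32
which factors as (x + 2)^5. The eigenvalues (with algebraic multiplicities) are λ = -2 with multiplicity 5.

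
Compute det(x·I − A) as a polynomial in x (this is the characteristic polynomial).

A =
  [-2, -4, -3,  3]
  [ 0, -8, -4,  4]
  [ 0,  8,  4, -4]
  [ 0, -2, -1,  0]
x^4 + 6*x^3 + 12*x^2 + 8*x

Expanding det(x·I − A) (e.g. by cofactor expansion or by noting that A is similar to its Jordan form J, which has the same characteristic polynomial as A) gives
  χ_A(x) = x^4 + 6*x^3 + 12*x^2 + 8*x
which factors as x*(x + 2)^3. The eigenvalues (with algebraic multiplicities) are λ = -2 with multiplicity 3, λ = 0 with multiplicity 1.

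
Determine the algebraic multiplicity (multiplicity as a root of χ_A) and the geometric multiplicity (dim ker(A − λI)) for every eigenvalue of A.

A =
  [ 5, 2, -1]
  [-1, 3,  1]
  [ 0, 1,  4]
λ = 4: alg = 3, geom = 1

Step 1 — factor the characteristic polynomial to read off the algebraic multiplicities:
  χ_A(x) = (x - 4)^3

Step 2 — compute geometric multiplicities via the rank-nullity identity g(λ) = n − rank(A − λI):
  rank(A − (4)·I) = 2, so dim ker(A − (4)·I) = n − 2 = 1

Summary:
  λ = 4: algebraic multiplicity = 3, geometric multiplicity = 1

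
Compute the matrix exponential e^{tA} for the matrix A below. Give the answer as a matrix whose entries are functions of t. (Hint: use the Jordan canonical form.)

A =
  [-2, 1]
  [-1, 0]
e^{tA} =
  [-t*exp(-t) + exp(-t), t*exp(-t)]
  [-t*exp(-t), t*exp(-t) + exp(-t)]

Strategy: write A = P · J · P⁻¹ where J is a Jordan canonical form, so e^{tA} = P · e^{tJ} · P⁻¹, and e^{tJ} can be computed block-by-block.

A has Jordan form
J =
  [-1,  1]
  [ 0, -1]
(up to reordering of blocks).

Per-block formulas:
  For a 2×2 Jordan block J_2(-1): exp(t · J_2(-1)) = e^(-1t)·(I + t·N), where N is the 2×2 nilpotent shift.

After assembling e^{tJ} and conjugating by P, we get:

e^{tA} =
  [-t*exp(-t) + exp(-t), t*exp(-t)]
  [-t*exp(-t), t*exp(-t) + exp(-t)]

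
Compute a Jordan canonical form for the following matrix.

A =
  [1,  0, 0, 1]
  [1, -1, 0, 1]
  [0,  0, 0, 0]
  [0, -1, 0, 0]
J_3(0) ⊕ J_1(0)

The characteristic polynomial is
  det(x·I − A) = x^4

Eigenvalues and multiplicities (the geometric multiplicity of λ is n − rank(A − λI), which equals the number of Jordan blocks for λ):
  λ = 0: algebraic multiplicity = 4, geometric multiplicity = 2

Determining the block sizes for each eigenvalue:
  λ = 0: with am = 4 and gm = 2, the partition is not yet determined (e.g. several partitions of 4 into 2 parts exist). Let N = A − (0)·I. Computing rank(N^1) = 2, rank(N^2) = 1, rank(N^3) = 0; the number of blocks of size ≥ j is rank(N^{j−1}) − rank(N^j), giving [2, 1, 1]. So we have 1 block(s) of size 3, 1 block(s) of size 1 → block sizes [3, 1]

Assembling the blocks gives a Jordan form
J =
  [0, 1, 0, 0]
  [0, 0, 1, 0]
  [0, 0, 0, 0]
  [0, 0, 0, 0]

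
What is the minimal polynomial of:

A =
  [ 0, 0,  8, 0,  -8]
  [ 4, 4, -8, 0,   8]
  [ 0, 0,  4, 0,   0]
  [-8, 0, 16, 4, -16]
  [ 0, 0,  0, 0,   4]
x^2 - 4*x

The characteristic polynomial is χ_A(x) = x*(x - 4)^4, so the eigenvalues are known. The minimal polynomial is
  m_A(x) = Π_λ (x − λ)^{k_λ}
where k_λ is the size of the *largest* Jordan block for λ (equivalently, the smallest k with (A − λI)^k v = 0 for every generalised eigenvector v of λ).

  λ = 0: largest Jordan block has size 1, contributing (x − 0)
  λ = 4: largest Jordan block has size 1, contributing (x − 4)

So m_A(x) = x*(x - 4) = x^2 - 4*x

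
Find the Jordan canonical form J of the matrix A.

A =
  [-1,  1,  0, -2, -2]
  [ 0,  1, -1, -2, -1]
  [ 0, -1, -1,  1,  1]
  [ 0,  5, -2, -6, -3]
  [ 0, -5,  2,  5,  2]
J_3(-1) ⊕ J_2(-1)

The characteristic polynomial is
  det(x·I − A) = x^5 + 5*x^4 + 10*x^3 + 10*x^2 + 5*x + 1 = (x + 1)^5

Eigenvalues and multiplicities (the geometric multiplicity of λ is n − rank(A − λI), which equals the number of Jordan blocks for λ):
  λ = -1: algebraic multiplicity = 5, geometric multiplicity = 2

Determining the block sizes for each eigenvalue:
  λ = -1: with am = 5 and gm = 2, the partition is not yet determined (e.g. several partitions of 5 into 2 parts exist). Let N = A − (-1)·I. Computing rank(N^1) = 3, rank(N^2) = 1, rank(N^3) = 0; the number of blocks of size ≥ j is rank(N^{j−1}) − rank(N^j), giving [2, 2, 1]. So we have 1 block(s) of size 3, 1 block(s) of size 2 → block sizes [3, 2]

Assembling the blocks gives a Jordan form
J =
  [-1,  1,  0,  0,  0]
  [ 0, -1,  1,  0,  0]
  [ 0,  0, -1,  0,  0]
  [ 0,  0,  0, -1,  1]
  [ 0,  0,  0,  0, -1]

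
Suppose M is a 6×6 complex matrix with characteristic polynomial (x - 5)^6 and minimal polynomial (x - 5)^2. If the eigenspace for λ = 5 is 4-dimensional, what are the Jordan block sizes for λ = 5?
Block sizes for λ = 5: [2, 2, 1, 1]

Step 1 — from the characteristic polynomial, algebraic multiplicity of λ = 5 is 6. From dim ker(M − (5)·I) = 4, there are exactly 4 Jordan blocks for λ = 5.
Step 2 — from the minimal polynomial, the factor (x − 5)^2 tells us the largest block for λ = 5 has size 2.
Step 3 — with total size 6, 4 blocks, and largest block 2, the block sizes (in nonincreasing order) are [2, 2, 1, 1].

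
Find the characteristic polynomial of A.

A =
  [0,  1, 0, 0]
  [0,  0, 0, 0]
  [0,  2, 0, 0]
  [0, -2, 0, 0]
x^4

Expanding det(x·I − A) (e.g. by cofactor expansion or by noting that A is similar to its Jordan form J, which has the same characteristic polynomial as A) gives
  χ_A(x) = x^4
which factors as x^4. The eigenvalues (with algebraic multiplicities) are λ = 0 with multiplicity 4.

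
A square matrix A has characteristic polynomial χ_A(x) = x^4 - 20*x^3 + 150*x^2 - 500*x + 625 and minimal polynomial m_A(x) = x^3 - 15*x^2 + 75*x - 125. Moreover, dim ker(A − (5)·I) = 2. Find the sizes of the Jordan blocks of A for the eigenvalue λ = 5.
Block sizes for λ = 5: [3, 1]

Step 1 — from the characteristic polynomial, algebraic multiplicity of λ = 5 is 4. From dim ker(A − (5)·I) = 2, there are exactly 2 Jordan blocks for λ = 5.
Step 2 — from the minimal polynomial, the factor (x − 5)^3 tells us the largest block for λ = 5 has size 3.
Step 3 — with total size 4, 2 blocks, and largest block 3, the block sizes (in nonincreasing order) are [3, 1].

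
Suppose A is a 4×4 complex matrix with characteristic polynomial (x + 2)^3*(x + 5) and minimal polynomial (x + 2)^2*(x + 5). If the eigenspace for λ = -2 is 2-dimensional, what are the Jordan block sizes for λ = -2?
Block sizes for λ = -2: [2, 1]

Step 1 — from the characteristic polynomial, algebraic multiplicity of λ = -2 is 3. From dim ker(A − (-2)·I) = 2, there are exactly 2 Jordan blocks for λ = -2.
Step 2 — from the minimal polynomial, the factor (x + 2)^2 tells us the largest block for λ = -2 has size 2.
Step 3 — with total size 3, 2 blocks, and largest block 2, the block sizes (in nonincreasing order) are [2, 1].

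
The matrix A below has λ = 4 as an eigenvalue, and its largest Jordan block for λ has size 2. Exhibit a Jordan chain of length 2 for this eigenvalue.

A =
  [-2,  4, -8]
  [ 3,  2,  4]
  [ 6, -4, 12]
A Jordan chain for λ = 4 of length 2:
v_1 = (-6, 3, 6)ᵀ
v_2 = (1, 0, 0)ᵀ

Let N = A − (4)·I. We want v_2 with N^2 v_2 = 0 but N^1 v_2 ≠ 0; then v_{j-1} := N · v_j for j = 2, …, 2.

Pick v_2 = (1, 0, 0)ᵀ.
Then v_1 = N · v_2 = (-6, 3, 6)ᵀ.

Sanity check: (A − (4)·I) v_1 = (0, 0, 0)ᵀ = 0. ✓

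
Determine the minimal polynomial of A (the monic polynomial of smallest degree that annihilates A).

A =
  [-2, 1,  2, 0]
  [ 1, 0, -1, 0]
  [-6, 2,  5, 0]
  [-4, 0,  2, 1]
x^3 - 3*x^2 + 3*x - 1

The characteristic polynomial is χ_A(x) = (x - 1)^4, so the eigenvalues are known. The minimal polynomial is
  m_A(x) = Π_λ (x − λ)^{k_λ}
where k_λ is the size of the *largest* Jordan block for λ (equivalently, the smallest k with (A − λI)^k v = 0 for every generalised eigenvector v of λ).

  λ = 1: largest Jordan block has size 3, contributing (x − 1)^3

So m_A(x) = (x - 1)^3 = x^3 - 3*x^2 + 3*x - 1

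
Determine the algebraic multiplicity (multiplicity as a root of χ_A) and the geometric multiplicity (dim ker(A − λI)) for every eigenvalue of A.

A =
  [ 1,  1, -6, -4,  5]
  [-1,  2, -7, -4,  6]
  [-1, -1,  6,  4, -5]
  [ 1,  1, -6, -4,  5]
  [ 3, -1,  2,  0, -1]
λ = 0: alg = 4, geom = 2; λ = 4: alg = 1, geom = 1

Step 1 — factor the characteristic polynomial to read off the algebraic multiplicities:
  χ_A(x) = x^4*(x - 4)

Step 2 — compute geometric multiplicities via the rank-nullity identity g(λ) = n − rank(A − λI):
  rank(A − (0)·I) = 3, so dim ker(A − (0)·I) = n − 3 = 2
  rank(A − (4)·I) = 4, so dim ker(A − (4)·I) = n − 4 = 1

Summary:
  λ = 0: algebraic multiplicity = 4, geometric multiplicity = 2
  λ = 4: algebraic multiplicity = 1, geometric multiplicity = 1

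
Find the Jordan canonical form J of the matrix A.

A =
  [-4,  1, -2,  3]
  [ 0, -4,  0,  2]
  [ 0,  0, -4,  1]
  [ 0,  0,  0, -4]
J_2(-4) ⊕ J_2(-4)

The characteristic polynomial is
  det(x·I − A) = x^4 + 16*x^3 + 96*x^2 + 256*x + 256 = (x + 4)^4

Eigenvalues and multiplicities (the geometric multiplicity of λ is n − rank(A − λI), which equals the number of Jordan blocks for λ):
  λ = -4: algebraic multiplicity = 4, geometric multiplicity = 2

Determining the block sizes for each eigenvalue:
  λ = -4: with am = 4 and gm = 2, the partition is not yet determined (e.g. several partitions of 4 into 2 parts exist). Let N = A − (-4)·I. Computing rank(N^1) = 2, rank(N^2) = 0; the number of blocks of size ≥ j is rank(N^{j−1}) − rank(N^j), giving [2, 2]. So we have 2 block(s) of size 2 → block sizes [2, 2]

Assembling the blocks gives a Jordan form
J =
  [-4,  1,  0,  0]
  [ 0, -4,  0,  0]
  [ 0,  0, -4,  1]
  [ 0,  0,  0, -4]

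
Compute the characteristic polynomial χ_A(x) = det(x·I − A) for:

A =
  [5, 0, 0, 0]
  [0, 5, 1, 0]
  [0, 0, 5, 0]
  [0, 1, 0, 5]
x^4 - 20*x^3 + 150*x^2 - 500*x + 625

Expanding det(x·I − A) (e.g. by cofactor expansion or by noting that A is similar to its Jordan form J, which has the same characteristic polynomial as A) gives
  χ_A(x) = x^4 - 20*x^3 + 150*x^2 - 500*x + 625
which factors as (x - 5)^4. The eigenvalues (with algebraic multiplicities) are λ = 5 with multiplicity 4.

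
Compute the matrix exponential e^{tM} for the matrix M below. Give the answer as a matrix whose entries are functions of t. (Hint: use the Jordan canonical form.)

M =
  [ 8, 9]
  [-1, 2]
e^{tM} =
  [3*t*exp(5*t) + exp(5*t), 9*t*exp(5*t)]
  [-t*exp(5*t), -3*t*exp(5*t) + exp(5*t)]

Strategy: write M = P · J · P⁻¹ where J is a Jordan canonical form, so e^{tM} = P · e^{tJ} · P⁻¹, and e^{tJ} can be computed block-by-block.

M has Jordan form
J =
  [5, 1]
  [0, 5]
(up to reordering of blocks).

Per-block formulas:
  For a 2×2 Jordan block J_2(5): exp(t · J_2(5)) = e^(5t)·(I + t·N), where N is the 2×2 nilpotent shift.

After assembling e^{tJ} and conjugating by P, we get:

e^{tM} =
  [3*t*exp(5*t) + exp(5*t), 9*t*exp(5*t)]
  [-t*exp(5*t), -3*t*exp(5*t) + exp(5*t)]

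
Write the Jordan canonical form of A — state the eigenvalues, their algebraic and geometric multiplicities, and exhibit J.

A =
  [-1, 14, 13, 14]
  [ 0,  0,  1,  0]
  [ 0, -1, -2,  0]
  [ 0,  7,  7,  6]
J_3(-1) ⊕ J_1(6)

The characteristic polynomial is
  det(x·I − A) = x^4 - 3*x^3 - 15*x^2 - 17*x - 6 = (x - 6)*(x + 1)^3

Eigenvalues and multiplicities (the geometric multiplicity of λ is n − rank(A − λI), which equals the number of Jordan blocks for λ):
  λ = -1: algebraic multiplicity = 3, geometric multiplicity = 1
  λ = 6: algebraic multiplicity = 1, geometric multiplicity = 1

Determining the block sizes for each eigenvalue:
  λ = -1: one block (gm = 1), so the single block has size am = 3 → block sizes [3]
  λ = 6: one block (gm = 1), so the single block has size am = 1 → block sizes [1]

Assembling the blocks gives a Jordan form
J =
  [-1,  1,  0, 0]
  [ 0, -1,  1, 0]
  [ 0,  0, -1, 0]
  [ 0,  0,  0, 6]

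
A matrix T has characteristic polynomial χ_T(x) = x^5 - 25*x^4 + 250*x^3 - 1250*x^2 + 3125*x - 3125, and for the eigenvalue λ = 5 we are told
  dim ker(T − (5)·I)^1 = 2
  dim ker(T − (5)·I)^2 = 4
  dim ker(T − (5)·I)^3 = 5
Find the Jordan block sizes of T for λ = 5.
Block sizes for λ = 5: [3, 2]

From the dimensions of kernels of powers, the number of Jordan blocks of size at least j is d_j − d_{j−1} where d_j = dim ker(N^j) (with d_0 = 0). Computing the differences gives [2, 2, 1].
The number of blocks of size exactly k is (#blocks of size ≥ k) − (#blocks of size ≥ k + 1), so the partition is: 1 block(s) of size 2, 1 block(s) of size 3.
In nonincreasing order the block sizes are [3, 2].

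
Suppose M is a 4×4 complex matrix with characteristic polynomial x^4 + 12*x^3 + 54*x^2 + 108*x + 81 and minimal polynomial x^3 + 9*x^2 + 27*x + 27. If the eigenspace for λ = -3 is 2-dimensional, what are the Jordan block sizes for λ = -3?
Block sizes for λ = -3: [3, 1]

Step 1 — from the characteristic polynomial, algebraic multiplicity of λ = -3 is 4. From dim ker(M − (-3)·I) = 2, there are exactly 2 Jordan blocks for λ = -3.
Step 2 — from the minimal polynomial, the factor (x + 3)^3 tells us the largest block for λ = -3 has size 3.
Step 3 — with total size 4, 2 blocks, and largest block 3, the block sizes (in nonincreasing order) are [3, 1].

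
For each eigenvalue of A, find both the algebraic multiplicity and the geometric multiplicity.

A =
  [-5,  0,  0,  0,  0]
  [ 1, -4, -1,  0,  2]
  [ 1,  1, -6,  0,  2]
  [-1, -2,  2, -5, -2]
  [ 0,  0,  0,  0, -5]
λ = -5: alg = 5, geom = 3

Step 1 — factor the characteristic polynomial to read off the algebraic multiplicities:
  χ_A(x) = (x + 5)^5

Step 2 — compute geometric multiplicities via the rank-nullity identity g(λ) = n − rank(A − λI):
  rank(A − (-5)·I) = 2, so dim ker(A − (-5)·I) = n − 2 = 3

Summary:
  λ = -5: algebraic multiplicity = 5, geometric multiplicity = 3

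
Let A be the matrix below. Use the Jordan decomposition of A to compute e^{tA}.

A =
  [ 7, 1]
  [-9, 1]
e^{tA} =
  [3*t*exp(4*t) + exp(4*t), t*exp(4*t)]
  [-9*t*exp(4*t), -3*t*exp(4*t) + exp(4*t)]

Strategy: write A = P · J · P⁻¹ where J is a Jordan canonical form, so e^{tA} = P · e^{tJ} · P⁻¹, and e^{tJ} can be computed block-by-block.

A has Jordan form
J =
  [4, 1]
  [0, 4]
(up to reordering of blocks).

Per-block formulas:
  For a 2×2 Jordan block J_2(4): exp(t · J_2(4)) = e^(4t)·(I + t·N), where N is the 2×2 nilpotent shift.

After assembling e^{tJ} and conjugating by P, we get:

e^{tA} =
  [3*t*exp(4*t) + exp(4*t), t*exp(4*t)]
  [-9*t*exp(4*t), -3*t*exp(4*t) + exp(4*t)]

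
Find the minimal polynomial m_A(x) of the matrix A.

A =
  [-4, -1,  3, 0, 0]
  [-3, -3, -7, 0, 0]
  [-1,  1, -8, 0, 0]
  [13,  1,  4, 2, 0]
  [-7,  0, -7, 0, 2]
x^4 + 13*x^3 + 45*x^2 - 25*x - 250

The characteristic polynomial is χ_A(x) = (x - 2)^2*(x + 5)^3, so the eigenvalues are known. The minimal polynomial is
  m_A(x) = Π_λ (x − λ)^{k_λ}
where k_λ is the size of the *largest* Jordan block for λ (equivalently, the smallest k with (A − λI)^k v = 0 for every generalised eigenvector v of λ).

  λ = -5: largest Jordan block has size 3, contributing (x + 5)^3
  λ = 2: largest Jordan block has size 1, contributing (x − 2)

So m_A(x) = (x - 2)*(x + 5)^3 = x^4 + 13*x^3 + 45*x^2 - 25*x - 250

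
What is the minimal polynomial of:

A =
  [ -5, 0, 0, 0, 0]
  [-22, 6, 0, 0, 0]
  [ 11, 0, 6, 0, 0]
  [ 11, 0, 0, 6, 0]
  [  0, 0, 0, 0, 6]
x^2 - x - 30

The characteristic polynomial is χ_A(x) = (x - 6)^4*(x + 5), so the eigenvalues are known. The minimal polynomial is
  m_A(x) = Π_λ (x − λ)^{k_λ}
where k_λ is the size of the *largest* Jordan block for λ (equivalently, the smallest k with (A − λI)^k v = 0 for every generalised eigenvector v of λ).

  λ = -5: largest Jordan block has size 1, contributing (x + 5)
  λ = 6: largest Jordan block has size 1, contributing (x − 6)

So m_A(x) = (x - 6)*(x + 5) = x^2 - x - 30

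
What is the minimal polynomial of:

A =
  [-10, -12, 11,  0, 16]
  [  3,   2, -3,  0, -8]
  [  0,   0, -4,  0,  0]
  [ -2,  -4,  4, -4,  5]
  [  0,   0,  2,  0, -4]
x^3 + 12*x^2 + 48*x + 64

The characteristic polynomial is χ_A(x) = (x + 4)^5, so the eigenvalues are known. The minimal polynomial is
  m_A(x) = Π_λ (x − λ)^{k_λ}
where k_λ is the size of the *largest* Jordan block for λ (equivalently, the smallest k with (A − λI)^k v = 0 for every generalised eigenvector v of λ).

  λ = -4: largest Jordan block has size 3, contributing (x + 4)^3

So m_A(x) = (x + 4)^3 = x^3 + 12*x^2 + 48*x + 64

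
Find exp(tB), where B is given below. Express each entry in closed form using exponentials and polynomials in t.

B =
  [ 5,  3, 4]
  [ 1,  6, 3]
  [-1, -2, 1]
e^{tB} =
  [t*exp(4*t) + exp(4*t), t^2*exp(4*t)/2 + 3*t*exp(4*t), t^2*exp(4*t)/2 + 4*t*exp(4*t)]
  [t*exp(4*t), t^2*exp(4*t)/2 + 2*t*exp(4*t) + exp(4*t), t^2*exp(4*t)/2 + 3*t*exp(4*t)]
  [-t*exp(4*t), -t^2*exp(4*t)/2 - 2*t*exp(4*t), -t^2*exp(4*t)/2 - 3*t*exp(4*t) + exp(4*t)]

Strategy: write B = P · J · P⁻¹ where J is a Jordan canonical form, so e^{tB} = P · e^{tJ} · P⁻¹, and e^{tJ} can be computed block-by-block.

B has Jordan form
J =
  [4, 1, 0]
  [0, 4, 1]
  [0, 0, 4]
(up to reordering of blocks).

Per-block formulas:
  For a 3×3 Jordan block J_3(4): exp(t · J_3(4)) = e^(4t)·(I + t·N + (t^2/2)·N^2), where N is the 3×3 nilpotent shift.

After assembling e^{tJ} and conjugating by P, we get:

e^{tB} =
  [t*exp(4*t) + exp(4*t), t^2*exp(4*t)/2 + 3*t*exp(4*t), t^2*exp(4*t)/2 + 4*t*exp(4*t)]
  [t*exp(4*t), t^2*exp(4*t)/2 + 2*t*exp(4*t) + exp(4*t), t^2*exp(4*t)/2 + 3*t*exp(4*t)]
  [-t*exp(4*t), -t^2*exp(4*t)/2 - 2*t*exp(4*t), -t^2*exp(4*t)/2 - 3*t*exp(4*t) + exp(4*t)]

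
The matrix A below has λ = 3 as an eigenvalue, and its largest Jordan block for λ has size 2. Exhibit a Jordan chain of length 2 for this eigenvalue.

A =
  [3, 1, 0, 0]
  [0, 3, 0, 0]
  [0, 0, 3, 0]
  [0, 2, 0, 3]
A Jordan chain for λ = 3 of length 2:
v_1 = (1, 0, 0, 2)ᵀ
v_2 = (0, 1, 0, 0)ᵀ

Let N = A − (3)·I. We want v_2 with N^2 v_2 = 0 but N^1 v_2 ≠ 0; then v_{j-1} := N · v_j for j = 2, …, 2.

Pick v_2 = (0, 1, 0, 0)ᵀ.
Then v_1 = N · v_2 = (1, 0, 0, 2)ᵀ.

Sanity check: (A − (3)·I) v_1 = (0, 0, 0, 0)ᵀ = 0. ✓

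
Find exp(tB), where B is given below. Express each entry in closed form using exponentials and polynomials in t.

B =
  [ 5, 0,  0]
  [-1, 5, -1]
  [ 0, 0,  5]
e^{tB} =
  [exp(5*t), 0, 0]
  [-t*exp(5*t), exp(5*t), -t*exp(5*t)]
  [0, 0, exp(5*t)]

Strategy: write B = P · J · P⁻¹ where J is a Jordan canonical form, so e^{tB} = P · e^{tJ} · P⁻¹, and e^{tJ} can be computed block-by-block.

B has Jordan form
J =
  [5, 1, 0]
  [0, 5, 0]
  [0, 0, 5]
(up to reordering of blocks).

Per-block formulas:
  For a 2×2 Jordan block J_2(5): exp(t · J_2(5)) = e^(5t)·(I + t·N), where N is the 2×2 nilpotent shift.
  For a 1×1 block at λ = 5: exp(t · [5]) = [e^(5t)].

After assembling e^{tJ} and conjugating by P, we get:

e^{tB} =
  [exp(5*t), 0, 0]
  [-t*exp(5*t), exp(5*t), -t*exp(5*t)]
  [0, 0, exp(5*t)]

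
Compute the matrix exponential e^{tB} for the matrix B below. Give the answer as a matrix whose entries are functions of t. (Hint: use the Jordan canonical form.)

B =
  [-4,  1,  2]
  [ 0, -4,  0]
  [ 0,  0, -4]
e^{tB} =
  [exp(-4*t), t*exp(-4*t), 2*t*exp(-4*t)]
  [0, exp(-4*t), 0]
  [0, 0, exp(-4*t)]

Strategy: write B = P · J · P⁻¹ where J is a Jordan canonical form, so e^{tB} = P · e^{tJ} · P⁻¹, and e^{tJ} can be computed block-by-block.

B has Jordan form
J =
  [-4,  1,  0]
  [ 0, -4,  0]
  [ 0,  0, -4]
(up to reordering of blocks).

Per-block formulas:
  For a 1×1 block at λ = -4: exp(t · [-4]) = [e^(-4t)].
  For a 2×2 Jordan block J_2(-4): exp(t · J_2(-4)) = e^(-4t)·(I + t·N), where N is the 2×2 nilpotent shift.

After assembling e^{tJ} and conjugating by P, we get:

e^{tB} =
  [exp(-4*t), t*exp(-4*t), 2*t*exp(-4*t)]
  [0, exp(-4*t), 0]
  [0, 0, exp(-4*t)]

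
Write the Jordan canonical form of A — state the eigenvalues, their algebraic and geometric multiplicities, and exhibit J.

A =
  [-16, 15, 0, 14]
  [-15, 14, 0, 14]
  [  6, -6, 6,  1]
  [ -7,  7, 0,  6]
J_2(-1) ⊕ J_2(6)

The characteristic polynomial is
  det(x·I − A) = x^4 - 10*x^3 + 13*x^2 + 60*x + 36 = (x - 6)^2*(x + 1)^2

Eigenvalues and multiplicities (the geometric multiplicity of λ is n − rank(A − λI), which equals the number of Jordan blocks for λ):
  λ = -1: algebraic multiplicity = 2, geometric multiplicity = 1
  λ = 6: algebraic multiplicity = 2, geometric multiplicity = 1

Determining the block sizes for each eigenvalue:
  λ = -1: one block (gm = 1), so the single block has size am = 2 → block sizes [2]
  λ = 6: one block (gm = 1), so the single block has size am = 2 → block sizes [2]

Assembling the blocks gives a Jordan form
J =
  [-1,  1, 0, 0]
  [ 0, -1, 0, 0]
  [ 0,  0, 6, 1]
  [ 0,  0, 0, 6]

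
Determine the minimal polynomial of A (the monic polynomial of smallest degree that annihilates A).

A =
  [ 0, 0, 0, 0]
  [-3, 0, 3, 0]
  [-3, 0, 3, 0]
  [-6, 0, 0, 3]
x^2 - 3*x

The characteristic polynomial is χ_A(x) = x^2*(x - 3)^2, so the eigenvalues are known. The minimal polynomial is
  m_A(x) = Π_λ (x − λ)^{k_λ}
where k_λ is the size of the *largest* Jordan block for λ (equivalently, the smallest k with (A − λI)^k v = 0 for every generalised eigenvector v of λ).

  λ = 0: largest Jordan block has size 1, contributing (x − 0)
  λ = 3: largest Jordan block has size 1, contributing (x − 3)

So m_A(x) = x*(x - 3) = x^2 - 3*x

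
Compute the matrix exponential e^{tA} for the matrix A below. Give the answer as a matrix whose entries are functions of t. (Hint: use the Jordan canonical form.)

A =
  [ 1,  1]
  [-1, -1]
e^{tA} =
  [t + 1, t]
  [-t, 1 - t]

Strategy: write A = P · J · P⁻¹ where J is a Jordan canonical form, so e^{tA} = P · e^{tJ} · P⁻¹, and e^{tJ} can be computed block-by-block.

A has Jordan form
J =
  [0, 1]
  [0, 0]
(up to reordering of blocks).

Per-block formulas:
  For a 2×2 Jordan block J_2(0): exp(t · J_2(0)) = e^(0t)·(I + t·N), where N is the 2×2 nilpotent shift.

After assembling e^{tJ} and conjugating by P, we get:

e^{tA} =
  [t + 1, t]
  [-t, 1 - t]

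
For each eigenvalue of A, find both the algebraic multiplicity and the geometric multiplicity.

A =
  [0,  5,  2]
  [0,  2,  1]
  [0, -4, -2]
λ = 0: alg = 3, geom = 1

Step 1 — factor the characteristic polynomial to read off the algebraic multiplicities:
  χ_A(x) = x^3

Step 2 — compute geometric multiplicities via the rank-nullity identity g(λ) = n − rank(A − λI):
  rank(A − (0)·I) = 2, so dim ker(A − (0)·I) = n − 2 = 1

Summary:
  λ = 0: algebraic multiplicity = 3, geometric multiplicity = 1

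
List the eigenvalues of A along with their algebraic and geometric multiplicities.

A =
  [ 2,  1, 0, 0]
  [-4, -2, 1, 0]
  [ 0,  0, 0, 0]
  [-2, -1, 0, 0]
λ = 0: alg = 4, geom = 2

Step 1 — factor the characteristic polynomial to read off the algebraic multiplicities:
  χ_A(x) = x^4

Step 2 — compute geometric multiplicities via the rank-nullity identity g(λ) = n − rank(A − λI):
  rank(A − (0)·I) = 2, so dim ker(A − (0)·I) = n − 2 = 2

Summary:
  λ = 0: algebraic multiplicity = 4, geometric multiplicity = 2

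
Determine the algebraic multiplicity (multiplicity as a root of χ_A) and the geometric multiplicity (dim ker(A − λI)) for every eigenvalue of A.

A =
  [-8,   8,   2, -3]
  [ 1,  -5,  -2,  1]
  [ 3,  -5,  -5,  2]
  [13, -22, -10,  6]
λ = -3: alg = 4, geom = 2

Step 1 — factor the characteristic polynomial to read off the algebraic multiplicities:
  χ_A(x) = (x + 3)^4

Step 2 — compute geometric multiplicities via the rank-nullity identity g(λ) = n − rank(A − λI):
  rank(A − (-3)·I) = 2, so dim ker(A − (-3)·I) = n − 2 = 2

Summary:
  λ = -3: algebraic multiplicity = 4, geometric multiplicity = 2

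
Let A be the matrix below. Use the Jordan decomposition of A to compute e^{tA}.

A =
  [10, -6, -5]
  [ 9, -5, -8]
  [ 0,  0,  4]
e^{tA} =
  [3*exp(4*t) - 2*exp(t), -2*exp(4*t) + 2*exp(t), t*exp(4*t) - 2*exp(4*t) + 2*exp(t)]
  [3*exp(4*t) - 3*exp(t), -2*exp(4*t) + 3*exp(t), t*exp(4*t) - 3*exp(4*t) + 3*exp(t)]
  [0, 0, exp(4*t)]

Strategy: write A = P · J · P⁻¹ where J is a Jordan canonical form, so e^{tA} = P · e^{tJ} · P⁻¹, and e^{tJ} can be computed block-by-block.

A has Jordan form
J =
  [1, 0, 0]
  [0, 4, 1]
  [0, 0, 4]
(up to reordering of blocks).

Per-block formulas:
  For a 1×1 block at λ = 1: exp(t · [1]) = [e^(1t)].
  For a 2×2 Jordan block J_2(4): exp(t · J_2(4)) = e^(4t)·(I + t·N), where N is the 2×2 nilpotent shift.

After assembling e^{tJ} and conjugating by P, we get:

e^{tA} =
  [3*exp(4*t) - 2*exp(t), -2*exp(4*t) + 2*exp(t), t*exp(4*t) - 2*exp(4*t) + 2*exp(t)]
  [3*exp(4*t) - 3*exp(t), -2*exp(4*t) + 3*exp(t), t*exp(4*t) - 3*exp(4*t) + 3*exp(t)]
  [0, 0, exp(4*t)]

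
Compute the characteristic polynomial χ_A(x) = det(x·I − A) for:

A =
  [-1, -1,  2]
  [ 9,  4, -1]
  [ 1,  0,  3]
x^3 - 6*x^2 + 12*x - 8

Expanding det(x·I − A) (e.g. by cofactor expansion or by noting that A is similar to its Jordan form J, which has the same characteristic polynomial as A) gives
  χ_A(x) = x^3 - 6*x^2 + 12*x - 8
which factors as (x - 2)^3. The eigenvalues (with algebraic multiplicities) are λ = 2 with multiplicity 3.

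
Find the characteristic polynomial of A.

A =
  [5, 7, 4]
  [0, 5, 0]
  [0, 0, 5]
x^3 - 15*x^2 + 75*x - 125

Expanding det(x·I − A) (e.g. by cofactor expansion or by noting that A is similar to its Jordan form J, which has the same characteristic polynomial as A) gives
  χ_A(x) = x^3 - 15*x^2 + 75*x - 125
which factors as (x - 5)^3. The eigenvalues (with algebraic multiplicities) are λ = 5 with multiplicity 3.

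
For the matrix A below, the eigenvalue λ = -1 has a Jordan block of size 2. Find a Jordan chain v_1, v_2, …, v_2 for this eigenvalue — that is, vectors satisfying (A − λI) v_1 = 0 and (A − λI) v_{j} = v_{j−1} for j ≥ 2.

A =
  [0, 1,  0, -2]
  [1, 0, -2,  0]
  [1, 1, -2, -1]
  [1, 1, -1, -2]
A Jordan chain for λ = -1 of length 2:
v_1 = (1, 1, 1, 1)ᵀ
v_2 = (1, 0, 0, 0)ᵀ

Let N = A − (-1)·I. We want v_2 with N^2 v_2 = 0 but N^1 v_2 ≠ 0; then v_{j-1} := N · v_j for j = 2, …, 2.

Pick v_2 = (1, 0, 0, 0)ᵀ.
Then v_1 = N · v_2 = (1, 1, 1, 1)ᵀ.

Sanity check: (A − (-1)·I) v_1 = (0, 0, 0, 0)ᵀ = 0. ✓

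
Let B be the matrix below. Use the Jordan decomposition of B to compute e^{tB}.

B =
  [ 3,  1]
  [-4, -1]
e^{tB} =
  [2*t*exp(t) + exp(t), t*exp(t)]
  [-4*t*exp(t), -2*t*exp(t) + exp(t)]

Strategy: write B = P · J · P⁻¹ where J is a Jordan canonical form, so e^{tB} = P · e^{tJ} · P⁻¹, and e^{tJ} can be computed block-by-block.

B has Jordan form
J =
  [1, 1]
  [0, 1]
(up to reordering of blocks).

Per-block formulas:
  For a 2×2 Jordan block J_2(1): exp(t · J_2(1)) = e^(1t)·(I + t·N), where N is the 2×2 nilpotent shift.

After assembling e^{tJ} and conjugating by P, we get:

e^{tB} =
  [2*t*exp(t) + exp(t), t*exp(t)]
  [-4*t*exp(t), -2*t*exp(t) + exp(t)]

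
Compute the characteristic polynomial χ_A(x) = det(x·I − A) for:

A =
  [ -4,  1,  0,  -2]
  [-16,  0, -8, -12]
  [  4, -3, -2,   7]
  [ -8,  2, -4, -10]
x^4 + 16*x^3 + 96*x^2 + 256*x + 256

Expanding det(x·I − A) (e.g. by cofactor expansion or by noting that A is similar to its Jordan form J, which has the same characteristic polynomial as A) gives
  χ_A(x) = x^4 + 16*x^3 + 96*x^2 + 256*x + 256
which factors as (x + 4)^4. The eigenvalues (with algebraic multiplicities) are λ = -4 with multiplicity 4.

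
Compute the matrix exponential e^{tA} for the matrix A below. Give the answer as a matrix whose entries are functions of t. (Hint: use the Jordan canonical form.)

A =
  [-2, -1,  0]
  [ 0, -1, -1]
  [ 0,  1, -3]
e^{tA} =
  [exp(-2*t), -t^2*exp(-2*t)/2 - t*exp(-2*t), t^2*exp(-2*t)/2]
  [0, t*exp(-2*t) + exp(-2*t), -t*exp(-2*t)]
  [0, t*exp(-2*t), -t*exp(-2*t) + exp(-2*t)]

Strategy: write A = P · J · P⁻¹ where J is a Jordan canonical form, so e^{tA} = P · e^{tJ} · P⁻¹, and e^{tJ} can be computed block-by-block.

A has Jordan form
J =
  [-2,  1,  0]
  [ 0, -2,  1]
  [ 0,  0, -2]
(up to reordering of blocks).

Per-block formulas:
  For a 3×3 Jordan block J_3(-2): exp(t · J_3(-2)) = e^(-2t)·(I + t·N + (t^2/2)·N^2), where N is the 3×3 nilpotent shift.

After assembling e^{tJ} and conjugating by P, we get:

e^{tA} =
  [exp(-2*t), -t^2*exp(-2*t)/2 - t*exp(-2*t), t^2*exp(-2*t)/2]
  [0, t*exp(-2*t) + exp(-2*t), -t*exp(-2*t)]
  [0, t*exp(-2*t), -t*exp(-2*t) + exp(-2*t)]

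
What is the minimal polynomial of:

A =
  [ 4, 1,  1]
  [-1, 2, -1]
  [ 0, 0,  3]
x^2 - 6*x + 9

The characteristic polynomial is χ_A(x) = (x - 3)^3, so the eigenvalues are known. The minimal polynomial is
  m_A(x) = Π_λ (x − λ)^{k_λ}
where k_λ is the size of the *largest* Jordan block for λ (equivalently, the smallest k with (A − λI)^k v = 0 for every generalised eigenvector v of λ).

  λ = 3: largest Jordan block has size 2, contributing (x − 3)^2

So m_A(x) = (x - 3)^2 = x^2 - 6*x + 9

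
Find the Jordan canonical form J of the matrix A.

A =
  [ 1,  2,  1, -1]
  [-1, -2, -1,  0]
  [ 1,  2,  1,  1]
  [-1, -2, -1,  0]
J_3(0) ⊕ J_1(0)

The characteristic polynomial is
  det(x·I − A) = x^4

Eigenvalues and multiplicities (the geometric multiplicity of λ is n − rank(A − λI), which equals the number of Jordan blocks for λ):
  λ = 0: algebraic multiplicity = 4, geometric multiplicity = 2

Determining the block sizes for each eigenvalue:
  λ = 0: with am = 4 and gm = 2, the partition is not yet determined (e.g. several partitions of 4 into 2 parts exist). Let N = A − (0)·I. Computing rank(N^1) = 2, rank(N^2) = 1, rank(N^3) = 0; the number of blocks of size ≥ j is rank(N^{j−1}) − rank(N^j), giving [2, 1, 1]. So we have 1 block(s) of size 3, 1 block(s) of size 1 → block sizes [3, 1]

Assembling the blocks gives a Jordan form
J =
  [0, 1, 0, 0]
  [0, 0, 1, 0]
  [0, 0, 0, 0]
  [0, 0, 0, 0]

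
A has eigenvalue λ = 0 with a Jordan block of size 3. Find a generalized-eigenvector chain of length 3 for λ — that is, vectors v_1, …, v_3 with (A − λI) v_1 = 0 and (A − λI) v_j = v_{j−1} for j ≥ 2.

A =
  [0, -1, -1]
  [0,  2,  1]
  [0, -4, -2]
A Jordan chain for λ = 0 of length 3:
v_1 = (2, 0, 0)ᵀ
v_2 = (-1, 2, -4)ᵀ
v_3 = (0, 1, 0)ᵀ

Let N = A − (0)·I. We want v_3 with N^3 v_3 = 0 but N^2 v_3 ≠ 0; then v_{j-1} := N · v_j for j = 3, …, 2.

Pick v_3 = (0, 1, 0)ᵀ.
Then v_2 = N · v_3 = (-1, 2, -4)ᵀ.
Then v_1 = N · v_2 = (2, 0, 0)ᵀ.

Sanity check: (A − (0)·I) v_1 = (0, 0, 0)ᵀ = 0. ✓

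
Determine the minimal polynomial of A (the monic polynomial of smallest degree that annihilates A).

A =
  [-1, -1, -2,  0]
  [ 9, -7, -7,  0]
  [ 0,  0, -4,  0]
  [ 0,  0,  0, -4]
x^3 + 12*x^2 + 48*x + 64

The characteristic polynomial is χ_A(x) = (x + 4)^4, so the eigenvalues are known. The minimal polynomial is
  m_A(x) = Π_λ (x − λ)^{k_λ}
where k_λ is the size of the *largest* Jordan block for λ (equivalently, the smallest k with (A − λI)^k v = 0 for every generalised eigenvector v of λ).

  λ = -4: largest Jordan block has size 3, contributing (x + 4)^3

So m_A(x) = (x + 4)^3 = x^3 + 12*x^2 + 48*x + 64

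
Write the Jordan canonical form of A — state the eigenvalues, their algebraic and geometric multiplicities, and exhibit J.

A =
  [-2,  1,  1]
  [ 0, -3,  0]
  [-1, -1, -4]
J_2(-3) ⊕ J_1(-3)

The characteristic polynomial is
  det(x·I − A) = x^3 + 9*x^2 + 27*x + 27 = (x + 3)^3

Eigenvalues and multiplicities (the geometric multiplicity of λ is n − rank(A − λI), which equals the number of Jordan blocks for λ):
  λ = -3: algebraic multiplicity = 3, geometric multiplicity = 2

Determining the block sizes for each eigenvalue:
  λ = -3: 2 blocks summing to 3 forces exactly one block of size 2 and the rest size 1 → block sizes [2, 1]

Assembling the blocks gives a Jordan form
J =
  [-3,  1,  0]
  [ 0, -3,  0]
  [ 0,  0, -3]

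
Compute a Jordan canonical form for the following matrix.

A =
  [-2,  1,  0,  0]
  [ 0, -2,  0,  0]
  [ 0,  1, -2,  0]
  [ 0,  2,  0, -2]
J_2(-2) ⊕ J_1(-2) ⊕ J_1(-2)

The characteristic polynomial is
  det(x·I − A) = x^4 + 8*x^3 + 24*x^2 + 32*x + 16 = (x + 2)^4

Eigenvalues and multiplicities (the geometric multiplicity of λ is n − rank(A − λI), which equals the number of Jordan blocks for λ):
  λ = -2: algebraic multiplicity = 4, geometric multiplicity = 3

Determining the block sizes for each eigenvalue:
  λ = -2: 3 blocks summing to 4 forces exactly one block of size 2 and the rest size 1 → block sizes [2, 1, 1]

Assembling the blocks gives a Jordan form
J =
  [-2,  1,  0,  0]
  [ 0, -2,  0,  0]
  [ 0,  0, -2,  0]
  [ 0,  0,  0, -2]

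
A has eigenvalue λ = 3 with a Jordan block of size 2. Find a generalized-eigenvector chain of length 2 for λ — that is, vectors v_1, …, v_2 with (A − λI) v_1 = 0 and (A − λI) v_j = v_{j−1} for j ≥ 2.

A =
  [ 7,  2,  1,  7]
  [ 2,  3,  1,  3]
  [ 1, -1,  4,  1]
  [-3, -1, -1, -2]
A Jordan chain for λ = 3 of length 2:
v_1 = (4, 2, 1, -3)ᵀ
v_2 = (1, 0, 0, 0)ᵀ

Let N = A − (3)·I. We want v_2 with N^2 v_2 = 0 but N^1 v_2 ≠ 0; then v_{j-1} := N · v_j for j = 2, …, 2.

Pick v_2 = (1, 0, 0, 0)ᵀ.
Then v_1 = N · v_2 = (4, 2, 1, -3)ᵀ.

Sanity check: (A − (3)·I) v_1 = (0, 0, 0, 0)ᵀ = 0. ✓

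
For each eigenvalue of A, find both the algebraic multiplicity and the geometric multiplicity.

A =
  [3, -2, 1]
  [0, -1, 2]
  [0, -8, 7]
λ = 3: alg = 3, geom = 2

Step 1 — factor the characteristic polynomial to read off the algebraic multiplicities:
  χ_A(x) = (x - 3)^3

Step 2 — compute geometric multiplicities via the rank-nullity identity g(λ) = n − rank(A − λI):
  rank(A − (3)·I) = 1, so dim ker(A − (3)·I) = n − 1 = 2

Summary:
  λ = 3: algebraic multiplicity = 3, geometric multiplicity = 2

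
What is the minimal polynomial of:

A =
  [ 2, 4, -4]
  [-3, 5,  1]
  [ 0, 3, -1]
x^3 - 6*x^2 + 12*x - 8

The characteristic polynomial is χ_A(x) = (x - 2)^3, so the eigenvalues are known. The minimal polynomial is
  m_A(x) = Π_λ (x − λ)^{k_λ}
where k_λ is the size of the *largest* Jordan block for λ (equivalently, the smallest k with (A − λI)^k v = 0 for every generalised eigenvector v of λ).

  λ = 2: largest Jordan block has size 3, contributing (x − 2)^3

So m_A(x) = (x - 2)^3 = x^3 - 6*x^2 + 12*x - 8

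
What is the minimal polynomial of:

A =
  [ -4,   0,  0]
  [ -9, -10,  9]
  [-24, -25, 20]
x^3 - 6*x^2 - 15*x + 100

The characteristic polynomial is χ_A(x) = (x - 5)^2*(x + 4), so the eigenvalues are known. The minimal polynomial is
  m_A(x) = Π_λ (x − λ)^{k_λ}
where k_λ is the size of the *largest* Jordan block for λ (equivalently, the smallest k with (A − λI)^k v = 0 for every generalised eigenvector v of λ).

  λ = -4: largest Jordan block has size 1, contributing (x + 4)
  λ = 5: largest Jordan block has size 2, contributing (x − 5)^2

So m_A(x) = (x - 5)^2*(x + 4) = x^3 - 6*x^2 - 15*x + 100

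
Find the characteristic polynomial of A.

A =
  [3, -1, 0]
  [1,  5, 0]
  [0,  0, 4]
x^3 - 12*x^2 + 48*x - 64

Expanding det(x·I − A) (e.g. by cofactor expansion or by noting that A is similar to its Jordan form J, which has the same characteristic polynomial as A) gives
  χ_A(x) = x^3 - 12*x^2 + 48*x - 64
which factors as (x - 4)^3. The eigenvalues (with algebraic multiplicities) are λ = 4 with multiplicity 3.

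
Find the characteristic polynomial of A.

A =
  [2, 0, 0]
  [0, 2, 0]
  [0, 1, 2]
x^3 - 6*x^2 + 12*x - 8

Expanding det(x·I − A) (e.g. by cofactor expansion or by noting that A is similar to its Jordan form J, which has the same characteristic polynomial as A) gives
  χ_A(x) = x^3 - 6*x^2 + 12*x - 8
which factors as (x - 2)^3. The eigenvalues (with algebraic multiplicities) are λ = 2 with multiplicity 3.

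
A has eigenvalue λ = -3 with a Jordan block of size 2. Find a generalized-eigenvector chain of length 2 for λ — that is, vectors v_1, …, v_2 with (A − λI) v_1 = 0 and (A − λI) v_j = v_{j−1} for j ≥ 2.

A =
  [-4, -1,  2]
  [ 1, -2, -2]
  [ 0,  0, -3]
A Jordan chain for λ = -3 of length 2:
v_1 = (-1, 1, 0)ᵀ
v_2 = (1, 0, 0)ᵀ

Let N = A − (-3)·I. We want v_2 with N^2 v_2 = 0 but N^1 v_2 ≠ 0; then v_{j-1} := N · v_j for j = 2, …, 2.

Pick v_2 = (1, 0, 0)ᵀ.
Then v_1 = N · v_2 = (-1, 1, 0)ᵀ.

Sanity check: (A − (-3)·I) v_1 = (0, 0, 0)ᵀ = 0. ✓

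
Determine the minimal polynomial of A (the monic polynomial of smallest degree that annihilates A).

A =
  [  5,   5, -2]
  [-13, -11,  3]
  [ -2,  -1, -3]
x^3 + 9*x^2 + 27*x + 27

The characteristic polynomial is χ_A(x) = (x + 3)^3, so the eigenvalues are known. The minimal polynomial is
  m_A(x) = Π_λ (x − λ)^{k_λ}
where k_λ is the size of the *largest* Jordan block for λ (equivalently, the smallest k with (A − λI)^k v = 0 for every generalised eigenvector v of λ).

  λ = -3: largest Jordan block has size 3, contributing (x + 3)^3

So m_A(x) = (x + 3)^3 = x^3 + 9*x^2 + 27*x + 27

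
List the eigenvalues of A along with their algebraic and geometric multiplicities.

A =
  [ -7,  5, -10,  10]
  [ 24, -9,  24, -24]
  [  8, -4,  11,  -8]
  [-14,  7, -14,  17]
λ = 3: alg = 4, geom = 3

Step 1 — factor the characteristic polynomial to read off the algebraic multiplicities:
  χ_A(x) = (x - 3)^4

Step 2 — compute geometric multiplicities via the rank-nullity identity g(λ) = n − rank(A − λI):
  rank(A − (3)·I) = 1, so dim ker(A − (3)·I) = n − 1 = 3

Summary:
  λ = 3: algebraic multiplicity = 4, geometric multiplicity = 3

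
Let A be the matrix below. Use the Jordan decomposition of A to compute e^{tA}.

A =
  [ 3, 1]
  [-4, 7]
e^{tA} =
  [-2*t*exp(5*t) + exp(5*t), t*exp(5*t)]
  [-4*t*exp(5*t), 2*t*exp(5*t) + exp(5*t)]

Strategy: write A = P · J · P⁻¹ where J is a Jordan canonical form, so e^{tA} = P · e^{tJ} · P⁻¹, and e^{tJ} can be computed block-by-block.

A has Jordan form
J =
  [5, 1]
  [0, 5]
(up to reordering of blocks).

Per-block formulas:
  For a 2×2 Jordan block J_2(5): exp(t · J_2(5)) = e^(5t)·(I + t·N), where N is the 2×2 nilpotent shift.

After assembling e^{tJ} and conjugating by P, we get:

e^{tA} =
  [-2*t*exp(5*t) + exp(5*t), t*exp(5*t)]
  [-4*t*exp(5*t), 2*t*exp(5*t) + exp(5*t)]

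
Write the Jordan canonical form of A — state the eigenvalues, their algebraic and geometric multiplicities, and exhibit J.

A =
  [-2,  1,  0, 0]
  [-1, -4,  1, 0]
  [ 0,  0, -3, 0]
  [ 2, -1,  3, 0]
J_3(-3) ⊕ J_1(0)

The characteristic polynomial is
  det(x·I − A) = x^4 + 9*x^3 + 27*x^2 + 27*x = x*(x + 3)^3

Eigenvalues and multiplicities (the geometric multiplicity of λ is n − rank(A − λI), which equals the number of Jordan blocks for λ):
  λ = -3: algebraic multiplicity = 3, geometric multiplicity = 1
  λ = 0: algebraic multiplicity = 1, geometric multiplicity = 1

Determining the block sizes for each eigenvalue:
  λ = -3: one block (gm = 1), so the single block has size am = 3 → block sizes [3]
  λ = 0: one block (gm = 1), so the single block has size am = 1 → block sizes [1]

Assembling the blocks gives a Jordan form
J =
  [-3,  1,  0, 0]
  [ 0, -3,  1, 0]
  [ 0,  0, -3, 0]
  [ 0,  0,  0, 0]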